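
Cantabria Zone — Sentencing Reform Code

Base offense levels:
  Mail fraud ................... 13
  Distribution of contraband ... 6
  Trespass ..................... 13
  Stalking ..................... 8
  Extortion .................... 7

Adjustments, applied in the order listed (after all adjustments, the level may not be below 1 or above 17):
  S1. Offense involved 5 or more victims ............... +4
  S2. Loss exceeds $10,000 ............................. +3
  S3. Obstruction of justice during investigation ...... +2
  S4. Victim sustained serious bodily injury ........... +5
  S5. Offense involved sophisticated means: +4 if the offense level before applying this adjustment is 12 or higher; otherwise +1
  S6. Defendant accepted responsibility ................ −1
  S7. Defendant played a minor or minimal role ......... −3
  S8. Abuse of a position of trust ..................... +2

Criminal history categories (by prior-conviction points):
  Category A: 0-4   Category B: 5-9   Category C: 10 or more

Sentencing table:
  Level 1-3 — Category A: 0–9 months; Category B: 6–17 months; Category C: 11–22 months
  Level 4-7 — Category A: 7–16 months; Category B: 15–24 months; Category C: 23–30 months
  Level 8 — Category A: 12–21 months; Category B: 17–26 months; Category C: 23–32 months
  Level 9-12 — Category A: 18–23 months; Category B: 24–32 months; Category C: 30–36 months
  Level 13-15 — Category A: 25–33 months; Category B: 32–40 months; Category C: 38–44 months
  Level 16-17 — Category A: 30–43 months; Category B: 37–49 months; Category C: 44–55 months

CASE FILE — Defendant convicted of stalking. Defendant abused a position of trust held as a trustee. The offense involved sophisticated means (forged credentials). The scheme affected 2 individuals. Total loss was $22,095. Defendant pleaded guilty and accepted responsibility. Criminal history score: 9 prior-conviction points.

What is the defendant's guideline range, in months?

32-40 months

Base offense level for stalking: 8.
S2 applies: 8 + 3 = 11.
S3 does not apply.
S5 applies (level before this adjustment is 11 < 12, so +1): 11 + 1 = 12.
S6 applies: 12 − 1 = 11.
S7 does not apply.
S8 applies: 11 + 2 = 13.
Final offense level: 13.
Criminal history: 9 prior points → Category B (5-9).
Level 13 falls in the 13-15 band.
Grid: Level 13-15 × Category B = 32-40 months.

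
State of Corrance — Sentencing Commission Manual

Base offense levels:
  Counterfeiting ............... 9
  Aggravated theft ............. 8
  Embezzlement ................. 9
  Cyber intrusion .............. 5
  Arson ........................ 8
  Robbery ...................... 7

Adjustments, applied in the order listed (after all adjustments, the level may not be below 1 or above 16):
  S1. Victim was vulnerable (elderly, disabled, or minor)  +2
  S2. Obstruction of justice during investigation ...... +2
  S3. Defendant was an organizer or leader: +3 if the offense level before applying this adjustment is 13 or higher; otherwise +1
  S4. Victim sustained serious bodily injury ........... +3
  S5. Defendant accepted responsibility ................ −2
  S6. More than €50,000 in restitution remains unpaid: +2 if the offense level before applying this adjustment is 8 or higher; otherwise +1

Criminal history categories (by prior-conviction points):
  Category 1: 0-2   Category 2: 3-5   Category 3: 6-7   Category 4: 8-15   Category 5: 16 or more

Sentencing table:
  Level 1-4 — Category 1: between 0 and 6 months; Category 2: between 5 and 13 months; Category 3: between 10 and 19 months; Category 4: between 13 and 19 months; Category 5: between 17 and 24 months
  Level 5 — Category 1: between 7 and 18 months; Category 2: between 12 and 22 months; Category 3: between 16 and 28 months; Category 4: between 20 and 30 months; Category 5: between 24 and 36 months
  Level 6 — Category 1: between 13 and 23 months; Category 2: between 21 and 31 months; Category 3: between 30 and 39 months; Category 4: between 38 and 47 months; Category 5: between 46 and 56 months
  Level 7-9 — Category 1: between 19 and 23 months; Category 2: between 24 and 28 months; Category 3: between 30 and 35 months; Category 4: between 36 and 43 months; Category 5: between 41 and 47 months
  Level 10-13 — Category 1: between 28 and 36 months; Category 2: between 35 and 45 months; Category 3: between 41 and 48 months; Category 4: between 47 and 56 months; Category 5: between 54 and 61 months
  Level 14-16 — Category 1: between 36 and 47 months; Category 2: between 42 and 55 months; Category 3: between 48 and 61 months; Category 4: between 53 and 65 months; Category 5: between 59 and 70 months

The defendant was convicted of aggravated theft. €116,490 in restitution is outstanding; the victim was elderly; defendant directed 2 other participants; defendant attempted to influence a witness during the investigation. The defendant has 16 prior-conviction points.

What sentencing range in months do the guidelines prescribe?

Base offense level for aggravated theft: 8.
S1 applies: 8 + 2 = 10.
S2 applies: 10 + 2 = 12.
S3 applies (level before this adjustment is 12 < 13, so +1): 12 + 1 = 13.
S5 does not apply.
S6 applies (level before this adjustment is 13 ≥ 8, so +2): 13 + 2 = 15.
Final offense level: 15.
Criminal history: 16 prior points → Category 5 (16+).
Level 15 falls in the 14-16 band.
Grid: Level 14-16 × Category 5 = 59-70 months.

59-70 months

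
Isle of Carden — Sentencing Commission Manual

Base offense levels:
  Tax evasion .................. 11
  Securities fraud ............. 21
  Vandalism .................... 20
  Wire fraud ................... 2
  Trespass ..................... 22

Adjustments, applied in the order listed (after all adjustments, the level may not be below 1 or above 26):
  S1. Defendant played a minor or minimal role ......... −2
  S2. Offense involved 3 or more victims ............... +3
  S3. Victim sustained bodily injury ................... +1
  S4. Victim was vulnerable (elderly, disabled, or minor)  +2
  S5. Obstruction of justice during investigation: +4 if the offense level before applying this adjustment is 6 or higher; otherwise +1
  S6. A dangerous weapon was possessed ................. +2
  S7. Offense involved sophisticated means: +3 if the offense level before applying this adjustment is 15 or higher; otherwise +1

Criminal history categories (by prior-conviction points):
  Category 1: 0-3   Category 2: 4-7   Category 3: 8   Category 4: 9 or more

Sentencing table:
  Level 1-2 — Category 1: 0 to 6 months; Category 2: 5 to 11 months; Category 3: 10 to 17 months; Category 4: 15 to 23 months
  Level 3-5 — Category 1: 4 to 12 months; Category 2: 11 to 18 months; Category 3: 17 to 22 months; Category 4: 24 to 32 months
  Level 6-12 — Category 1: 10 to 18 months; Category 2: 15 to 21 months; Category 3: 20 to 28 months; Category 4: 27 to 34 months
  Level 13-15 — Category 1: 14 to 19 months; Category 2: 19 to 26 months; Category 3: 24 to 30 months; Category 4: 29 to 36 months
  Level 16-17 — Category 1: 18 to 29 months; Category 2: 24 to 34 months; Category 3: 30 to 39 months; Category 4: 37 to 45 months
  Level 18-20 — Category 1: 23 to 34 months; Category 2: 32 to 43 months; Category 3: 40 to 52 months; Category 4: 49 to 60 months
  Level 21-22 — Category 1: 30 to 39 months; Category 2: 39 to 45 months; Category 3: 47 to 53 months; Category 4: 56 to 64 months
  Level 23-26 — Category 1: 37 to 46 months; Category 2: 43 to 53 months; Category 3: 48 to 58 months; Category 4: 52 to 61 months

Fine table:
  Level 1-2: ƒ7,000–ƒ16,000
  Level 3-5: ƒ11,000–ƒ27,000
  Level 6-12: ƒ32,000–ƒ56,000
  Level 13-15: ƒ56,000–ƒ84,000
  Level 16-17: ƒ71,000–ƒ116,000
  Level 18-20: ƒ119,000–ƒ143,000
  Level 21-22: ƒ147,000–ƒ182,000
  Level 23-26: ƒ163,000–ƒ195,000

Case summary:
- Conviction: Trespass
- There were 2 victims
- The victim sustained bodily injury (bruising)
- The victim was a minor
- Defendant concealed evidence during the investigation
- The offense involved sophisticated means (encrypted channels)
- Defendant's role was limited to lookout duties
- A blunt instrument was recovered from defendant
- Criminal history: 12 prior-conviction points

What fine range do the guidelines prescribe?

ƒ163,000–ƒ195,000

Base offense level for trespass: 22.
S1 applies: 22 − 2 = 20.
S2 does not apply.
S3 applies: 20 + 1 = 21.
S4 applies: 21 + 2 = 23.
S5 applies (level before this adjustment is 23 ≥ 6, so +4): 23 + 4 = 27.
S6 applies: 27 + 2 = 29.
S7 applies (level before this adjustment is 29 ≥ 15, so +3): 29 + 3 = 32.
Level 32 exceeds the maximum of 26; capped at 26.
Final offense level: 26.
Level 26 falls in the 23-26 band.
Fine table: Level 23-26 → ƒ163,000–ƒ195,000.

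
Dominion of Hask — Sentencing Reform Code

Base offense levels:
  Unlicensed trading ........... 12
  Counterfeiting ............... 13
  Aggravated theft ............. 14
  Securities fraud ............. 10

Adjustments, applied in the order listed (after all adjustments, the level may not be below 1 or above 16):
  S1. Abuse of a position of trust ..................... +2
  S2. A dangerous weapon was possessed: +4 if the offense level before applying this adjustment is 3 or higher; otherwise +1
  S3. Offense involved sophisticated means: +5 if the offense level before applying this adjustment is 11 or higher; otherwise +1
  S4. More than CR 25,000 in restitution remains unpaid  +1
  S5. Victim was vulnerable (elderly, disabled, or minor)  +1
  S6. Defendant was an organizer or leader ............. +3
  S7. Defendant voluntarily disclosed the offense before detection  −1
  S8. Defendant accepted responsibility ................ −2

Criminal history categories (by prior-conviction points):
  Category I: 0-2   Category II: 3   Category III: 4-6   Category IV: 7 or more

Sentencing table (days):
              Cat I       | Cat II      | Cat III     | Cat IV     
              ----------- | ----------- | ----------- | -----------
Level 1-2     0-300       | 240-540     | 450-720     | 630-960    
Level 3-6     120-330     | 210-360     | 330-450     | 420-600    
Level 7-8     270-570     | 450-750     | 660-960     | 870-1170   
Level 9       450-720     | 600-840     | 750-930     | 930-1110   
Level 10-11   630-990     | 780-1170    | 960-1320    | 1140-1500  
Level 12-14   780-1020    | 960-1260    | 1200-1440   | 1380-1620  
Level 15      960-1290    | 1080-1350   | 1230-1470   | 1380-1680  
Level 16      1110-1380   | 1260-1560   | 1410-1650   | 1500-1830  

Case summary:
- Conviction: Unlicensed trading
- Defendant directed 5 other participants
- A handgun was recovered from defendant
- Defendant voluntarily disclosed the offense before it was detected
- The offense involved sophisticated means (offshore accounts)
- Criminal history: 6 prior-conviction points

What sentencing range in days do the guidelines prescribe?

Base offense level for unlicensed trading: 12.
S1 does not apply.
S2 applies (level before this adjustment is 12 ≥ 3, so +4): 12 + 4 = 16.
S3 applies (level before this adjustment is 16 ≥ 11, so +5): 16 + 5 = 21.
S5 does not apply.
S6 applies: 21 + 3 = 24.
S7 applies: 24 − 1 = 23.
S8 does not apply.
Level 23 exceeds the maximum of 16; capped at 16.
Final offense level: 16.
Criminal history: 6 prior points → Category III (4-6).
Level 16 falls in the 16 band.
Grid: Level 16 × Category III = 1410-1650 days.

1410-1650 days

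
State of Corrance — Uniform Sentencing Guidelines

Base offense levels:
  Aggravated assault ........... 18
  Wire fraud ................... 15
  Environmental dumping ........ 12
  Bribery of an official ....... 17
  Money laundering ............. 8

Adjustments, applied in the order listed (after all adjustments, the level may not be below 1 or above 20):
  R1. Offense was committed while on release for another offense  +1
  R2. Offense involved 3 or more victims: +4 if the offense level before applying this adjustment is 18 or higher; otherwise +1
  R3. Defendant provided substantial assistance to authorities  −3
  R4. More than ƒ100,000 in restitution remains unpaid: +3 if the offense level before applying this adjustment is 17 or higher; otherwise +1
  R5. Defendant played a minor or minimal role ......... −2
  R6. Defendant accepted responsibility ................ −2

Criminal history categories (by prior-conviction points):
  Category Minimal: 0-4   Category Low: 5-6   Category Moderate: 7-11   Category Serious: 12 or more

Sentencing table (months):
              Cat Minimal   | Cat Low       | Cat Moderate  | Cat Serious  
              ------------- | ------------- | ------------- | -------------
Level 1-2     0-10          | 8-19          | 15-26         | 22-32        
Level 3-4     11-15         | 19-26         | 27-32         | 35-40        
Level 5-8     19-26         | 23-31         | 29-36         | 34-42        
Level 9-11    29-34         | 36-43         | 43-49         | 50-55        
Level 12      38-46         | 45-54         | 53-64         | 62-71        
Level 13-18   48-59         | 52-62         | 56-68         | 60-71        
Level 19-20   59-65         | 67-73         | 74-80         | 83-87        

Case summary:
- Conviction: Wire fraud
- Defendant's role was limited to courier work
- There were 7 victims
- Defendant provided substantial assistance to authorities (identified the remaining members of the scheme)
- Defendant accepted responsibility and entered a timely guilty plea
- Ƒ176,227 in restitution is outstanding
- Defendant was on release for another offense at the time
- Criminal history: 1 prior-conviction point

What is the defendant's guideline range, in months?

29-34 months

Base offense level for wire fraud: 15.
R1 applies: 15 + 1 = 16.
R2 applies (level before this adjustment is 16 < 18, so +1): 16 + 1 = 17.
R3 applies: 17 − 3 = 14.
R4 applies (level before this adjustment is 14 < 17, so +1): 14 + 1 = 15.
R5 applies: 15 − 2 = 13.
R6 applies: 13 − 2 = 11.
Final offense level: 11.
Criminal history: 1 prior point → Category Minimal (0-4).
Level 11 falls in the 9-11 band.
Grid: Level 9-11 × Category Minimal = 29-34 months.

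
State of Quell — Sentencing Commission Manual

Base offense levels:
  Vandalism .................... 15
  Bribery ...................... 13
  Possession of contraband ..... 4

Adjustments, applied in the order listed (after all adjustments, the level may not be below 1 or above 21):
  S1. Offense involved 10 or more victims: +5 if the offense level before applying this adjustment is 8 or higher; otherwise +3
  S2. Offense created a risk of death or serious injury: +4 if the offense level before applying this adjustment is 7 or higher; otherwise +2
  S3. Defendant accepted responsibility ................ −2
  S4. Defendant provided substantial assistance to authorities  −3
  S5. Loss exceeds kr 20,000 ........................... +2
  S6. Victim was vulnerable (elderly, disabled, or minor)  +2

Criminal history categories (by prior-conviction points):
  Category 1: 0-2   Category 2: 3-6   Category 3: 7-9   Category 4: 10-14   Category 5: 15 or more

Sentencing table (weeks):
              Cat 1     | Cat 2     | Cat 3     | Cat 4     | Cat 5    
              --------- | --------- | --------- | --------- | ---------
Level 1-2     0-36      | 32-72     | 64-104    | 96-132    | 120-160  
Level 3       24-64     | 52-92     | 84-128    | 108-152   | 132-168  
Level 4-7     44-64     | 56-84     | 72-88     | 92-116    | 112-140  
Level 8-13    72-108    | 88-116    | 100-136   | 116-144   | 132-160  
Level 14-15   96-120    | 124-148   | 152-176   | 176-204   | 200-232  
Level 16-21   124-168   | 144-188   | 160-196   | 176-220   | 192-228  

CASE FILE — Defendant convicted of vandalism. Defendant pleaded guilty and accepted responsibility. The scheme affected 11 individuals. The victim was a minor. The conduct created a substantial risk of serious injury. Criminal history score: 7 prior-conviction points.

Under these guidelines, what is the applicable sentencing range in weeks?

160-196 weeks

Base offense level for vandalism: 15.
S1 applies (level before this adjustment is 15 ≥ 8, so +5): 15 + 5 = 20.
S2 applies (level before this adjustment is 20 ≥ 7, so +4): 20 + 4 = 24.
S3 applies: 24 − 2 = 22.
S5 does not apply.
S6 applies: 22 + 2 = 24.
Level 24 exceeds the maximum of 21; capped at 21.
Final offense level: 21.
Criminal history: 7 prior points → Category 3 (7-9).
Level 21 falls in the 16-21 band.
Grid: Level 16-21 × Category 3 = 160-196 weeks.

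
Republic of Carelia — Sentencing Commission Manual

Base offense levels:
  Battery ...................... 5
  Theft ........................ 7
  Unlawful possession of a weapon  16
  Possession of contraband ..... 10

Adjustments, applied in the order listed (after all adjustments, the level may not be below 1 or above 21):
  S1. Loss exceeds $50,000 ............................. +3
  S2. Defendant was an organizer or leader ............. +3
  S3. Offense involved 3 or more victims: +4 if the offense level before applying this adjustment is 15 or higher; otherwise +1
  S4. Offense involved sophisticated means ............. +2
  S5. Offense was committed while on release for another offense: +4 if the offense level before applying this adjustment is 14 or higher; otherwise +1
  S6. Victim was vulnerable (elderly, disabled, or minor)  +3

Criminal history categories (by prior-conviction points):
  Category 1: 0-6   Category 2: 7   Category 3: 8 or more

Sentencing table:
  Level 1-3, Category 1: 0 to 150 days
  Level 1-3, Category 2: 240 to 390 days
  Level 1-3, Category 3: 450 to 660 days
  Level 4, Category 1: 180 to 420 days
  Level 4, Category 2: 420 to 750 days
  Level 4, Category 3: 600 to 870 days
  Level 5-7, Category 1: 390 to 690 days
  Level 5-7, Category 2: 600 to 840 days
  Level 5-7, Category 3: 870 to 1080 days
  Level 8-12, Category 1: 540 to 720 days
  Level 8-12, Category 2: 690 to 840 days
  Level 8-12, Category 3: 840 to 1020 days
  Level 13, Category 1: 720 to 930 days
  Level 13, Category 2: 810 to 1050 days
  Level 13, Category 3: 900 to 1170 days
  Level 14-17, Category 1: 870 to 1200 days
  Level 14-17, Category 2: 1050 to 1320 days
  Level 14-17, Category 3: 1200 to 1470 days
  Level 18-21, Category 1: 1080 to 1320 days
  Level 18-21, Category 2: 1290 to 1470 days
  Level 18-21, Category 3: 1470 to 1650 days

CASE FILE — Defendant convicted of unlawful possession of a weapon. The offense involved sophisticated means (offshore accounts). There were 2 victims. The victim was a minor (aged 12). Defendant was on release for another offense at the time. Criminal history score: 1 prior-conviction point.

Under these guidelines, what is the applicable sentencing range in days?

Base offense level for unlawful possession of a weapon: 16.
S1 does not apply.
S2 does not apply.
S4 applies: 16 + 2 = 18.
S5 applies (level before this adjustment is 18 ≥ 14, so +4): 18 + 4 = 22.
S6 applies: 22 + 3 = 25.
Level 25 exceeds the maximum of 21; capped at 21.
Final offense level: 21.
Criminal history: 1 prior point → Category 1 (0-6).
Level 21 falls in the 18-21 band.
Grid: Level 18-21 × Category 1 = 1080-1320 days.

1080-1320 days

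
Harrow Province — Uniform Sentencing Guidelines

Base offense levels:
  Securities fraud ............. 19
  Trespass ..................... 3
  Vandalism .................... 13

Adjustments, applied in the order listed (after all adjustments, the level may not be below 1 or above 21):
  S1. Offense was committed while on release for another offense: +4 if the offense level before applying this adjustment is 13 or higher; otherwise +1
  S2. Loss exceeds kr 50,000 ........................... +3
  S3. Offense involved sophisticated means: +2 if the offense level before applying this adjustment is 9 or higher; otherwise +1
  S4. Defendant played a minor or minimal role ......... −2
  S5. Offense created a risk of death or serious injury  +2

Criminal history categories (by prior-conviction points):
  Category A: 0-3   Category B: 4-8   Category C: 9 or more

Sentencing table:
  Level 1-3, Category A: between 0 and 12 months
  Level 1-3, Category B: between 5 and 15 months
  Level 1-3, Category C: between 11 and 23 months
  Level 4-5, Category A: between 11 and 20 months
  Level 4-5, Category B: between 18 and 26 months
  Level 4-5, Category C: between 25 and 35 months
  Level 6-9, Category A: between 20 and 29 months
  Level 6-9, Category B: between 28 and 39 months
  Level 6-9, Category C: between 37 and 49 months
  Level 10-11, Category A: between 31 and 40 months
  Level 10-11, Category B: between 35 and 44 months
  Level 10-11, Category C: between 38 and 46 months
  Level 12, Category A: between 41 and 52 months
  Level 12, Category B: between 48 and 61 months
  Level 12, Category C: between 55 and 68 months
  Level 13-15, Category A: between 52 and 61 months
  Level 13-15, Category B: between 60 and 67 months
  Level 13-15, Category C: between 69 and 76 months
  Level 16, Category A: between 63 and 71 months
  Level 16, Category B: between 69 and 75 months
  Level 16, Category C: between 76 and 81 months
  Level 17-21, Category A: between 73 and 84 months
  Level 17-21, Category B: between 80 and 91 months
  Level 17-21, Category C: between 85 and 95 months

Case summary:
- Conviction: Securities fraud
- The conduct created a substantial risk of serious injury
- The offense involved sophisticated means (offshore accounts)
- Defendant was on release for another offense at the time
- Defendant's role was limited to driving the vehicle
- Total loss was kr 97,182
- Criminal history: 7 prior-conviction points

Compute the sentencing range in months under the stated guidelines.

80-91 months

Base offense level for securities fraud: 19.
S1 applies (level before this adjustment is 19 ≥ 13, so +4): 19 + 4 = 23.
S2 applies: 23 + 3 = 26.
S3 applies (level before this adjustment is 26 ≥ 9, so +2): 26 + 2 = 28.
S4 applies: 28 − 2 = 26.
S5 applies: 26 + 2 = 28.
Level 28 exceeds the maximum of 21; capped at 21.
Final offense level: 21.
Criminal history: 7 prior points → Category B (4-8).
Level 21 falls in the 17-21 band.
Grid: Level 17-21 × Category B = 80-91 months.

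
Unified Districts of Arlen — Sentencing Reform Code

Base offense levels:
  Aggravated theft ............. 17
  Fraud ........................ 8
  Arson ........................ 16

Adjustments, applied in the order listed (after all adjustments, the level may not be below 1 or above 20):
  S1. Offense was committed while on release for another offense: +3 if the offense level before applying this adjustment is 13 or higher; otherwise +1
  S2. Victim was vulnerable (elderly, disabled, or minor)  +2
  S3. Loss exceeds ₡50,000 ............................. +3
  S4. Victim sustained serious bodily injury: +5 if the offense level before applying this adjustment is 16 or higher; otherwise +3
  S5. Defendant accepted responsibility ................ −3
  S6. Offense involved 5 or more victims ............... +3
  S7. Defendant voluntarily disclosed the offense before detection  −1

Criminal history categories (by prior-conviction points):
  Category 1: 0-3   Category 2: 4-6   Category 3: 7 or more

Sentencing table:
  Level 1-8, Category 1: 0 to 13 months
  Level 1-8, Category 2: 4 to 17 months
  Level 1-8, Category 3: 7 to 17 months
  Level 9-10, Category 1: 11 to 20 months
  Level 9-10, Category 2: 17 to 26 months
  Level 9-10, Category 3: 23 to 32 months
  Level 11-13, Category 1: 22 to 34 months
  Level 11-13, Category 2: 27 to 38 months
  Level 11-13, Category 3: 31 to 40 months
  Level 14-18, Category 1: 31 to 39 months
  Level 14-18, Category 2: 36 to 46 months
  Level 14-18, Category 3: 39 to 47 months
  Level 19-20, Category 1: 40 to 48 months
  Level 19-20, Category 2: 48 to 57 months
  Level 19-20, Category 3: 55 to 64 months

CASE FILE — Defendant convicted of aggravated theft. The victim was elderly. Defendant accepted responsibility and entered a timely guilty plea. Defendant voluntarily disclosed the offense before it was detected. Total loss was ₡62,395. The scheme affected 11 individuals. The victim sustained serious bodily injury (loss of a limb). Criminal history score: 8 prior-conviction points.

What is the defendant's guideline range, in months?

Base offense level for aggravated theft: 17.
S1 does not apply.
S2 applies: 17 + 2 = 19.
S3 applies: 19 + 3 = 22.
S4 applies (level before this adjustment is 22 ≥ 16, so +5): 22 + 5 = 27.
S5 applies: 27 − 3 = 24.
S6 applies: 24 + 3 = 27.
S7 applies: 27 − 1 = 26.
Level 26 exceeds the maximum of 20; capped at 20.
Final offense level: 20.
Criminal history: 8 prior points → Category 3 (7+).
Level 20 falls in the 19-20 band.
Grid: Level 19-20 × Category 3 = 55-64 months.

55-64 months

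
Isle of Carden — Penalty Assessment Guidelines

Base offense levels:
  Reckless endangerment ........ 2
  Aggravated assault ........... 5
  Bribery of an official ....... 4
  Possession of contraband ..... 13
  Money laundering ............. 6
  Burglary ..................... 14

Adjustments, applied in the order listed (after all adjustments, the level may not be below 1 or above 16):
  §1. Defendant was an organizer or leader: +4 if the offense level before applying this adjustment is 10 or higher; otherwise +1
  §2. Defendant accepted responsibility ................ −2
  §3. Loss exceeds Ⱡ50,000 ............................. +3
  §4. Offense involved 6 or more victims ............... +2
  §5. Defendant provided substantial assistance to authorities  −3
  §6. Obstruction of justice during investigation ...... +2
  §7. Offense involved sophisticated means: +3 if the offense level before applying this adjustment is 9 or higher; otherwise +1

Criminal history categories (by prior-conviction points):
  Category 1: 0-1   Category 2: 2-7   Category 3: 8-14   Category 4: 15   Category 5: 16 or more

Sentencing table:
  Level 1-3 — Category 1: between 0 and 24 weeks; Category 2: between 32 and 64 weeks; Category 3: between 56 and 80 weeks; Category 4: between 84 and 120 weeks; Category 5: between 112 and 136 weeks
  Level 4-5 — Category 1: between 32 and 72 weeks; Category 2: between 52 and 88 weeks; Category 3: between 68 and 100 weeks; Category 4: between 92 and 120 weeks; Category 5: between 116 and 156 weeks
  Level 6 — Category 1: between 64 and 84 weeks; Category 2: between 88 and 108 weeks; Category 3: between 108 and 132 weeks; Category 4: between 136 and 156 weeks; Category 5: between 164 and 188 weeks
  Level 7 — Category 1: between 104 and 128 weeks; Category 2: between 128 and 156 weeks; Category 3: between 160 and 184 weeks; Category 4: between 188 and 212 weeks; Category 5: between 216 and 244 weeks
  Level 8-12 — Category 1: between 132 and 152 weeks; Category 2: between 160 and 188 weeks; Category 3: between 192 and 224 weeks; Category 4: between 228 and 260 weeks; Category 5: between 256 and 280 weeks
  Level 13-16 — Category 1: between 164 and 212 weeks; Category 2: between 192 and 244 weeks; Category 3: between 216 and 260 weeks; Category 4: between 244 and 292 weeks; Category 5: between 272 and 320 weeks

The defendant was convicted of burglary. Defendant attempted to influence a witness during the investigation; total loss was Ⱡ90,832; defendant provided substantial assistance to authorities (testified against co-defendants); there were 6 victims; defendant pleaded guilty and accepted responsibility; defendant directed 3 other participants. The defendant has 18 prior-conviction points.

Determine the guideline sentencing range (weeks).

272-320 weeks

Base offense level for burglary: 14.
§1 applies (level before this adjustment is 14 ≥ 10, so +4): 14 + 4 = 18.
§2 applies: 18 − 2 = 16.
§3 applies: 16 + 3 = 19.
§4 applies: 19 + 2 = 21.
§5 applies: 21 − 3 = 18.
§6 applies: 18 + 2 = 20.
Level 20 exceeds the maximum of 16; capped at 16.
Final offense level: 16.
Criminal history: 18 prior points → Category 5 (16+).
Level 16 falls in the 13-16 band.
Grid: Level 13-16 × Category 5 = 272-320 weeks.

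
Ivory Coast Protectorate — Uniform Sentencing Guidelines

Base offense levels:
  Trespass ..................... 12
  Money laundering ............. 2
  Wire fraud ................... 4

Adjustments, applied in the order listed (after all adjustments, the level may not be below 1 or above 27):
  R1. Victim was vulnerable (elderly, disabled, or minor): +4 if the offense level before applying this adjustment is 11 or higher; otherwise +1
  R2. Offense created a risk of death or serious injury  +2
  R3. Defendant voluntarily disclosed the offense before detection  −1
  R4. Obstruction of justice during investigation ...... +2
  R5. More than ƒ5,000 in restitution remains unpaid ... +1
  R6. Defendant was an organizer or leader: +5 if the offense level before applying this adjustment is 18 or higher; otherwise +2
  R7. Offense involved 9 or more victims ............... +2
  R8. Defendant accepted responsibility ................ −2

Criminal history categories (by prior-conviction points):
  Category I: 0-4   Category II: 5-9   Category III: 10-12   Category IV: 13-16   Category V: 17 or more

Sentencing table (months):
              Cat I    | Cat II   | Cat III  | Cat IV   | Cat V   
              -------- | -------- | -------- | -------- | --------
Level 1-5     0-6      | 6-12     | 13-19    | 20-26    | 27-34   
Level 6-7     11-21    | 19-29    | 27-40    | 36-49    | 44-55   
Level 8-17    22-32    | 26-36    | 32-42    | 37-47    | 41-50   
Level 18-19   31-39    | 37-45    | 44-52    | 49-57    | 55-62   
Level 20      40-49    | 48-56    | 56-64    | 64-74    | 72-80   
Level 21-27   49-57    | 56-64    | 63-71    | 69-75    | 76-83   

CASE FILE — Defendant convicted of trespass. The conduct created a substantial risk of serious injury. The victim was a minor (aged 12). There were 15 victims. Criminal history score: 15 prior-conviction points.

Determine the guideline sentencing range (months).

Base offense level for trespass: 12.
R1 applies (level before this adjustment is 12 ≥ 11, so +4): 12 + 4 = 16.
R2 applies: 16 + 2 = 18.
R3 does not apply.
R4 does not apply.
R5 does not apply.
R6 does not apply.
R7 applies: 18 + 2 = 20.
R8 does not apply.
Final offense level: 20.
Criminal history: 15 prior points → Category IV (13-16).
Level 20 falls in the 20 band.
Grid: Level 20 × Category IV = 64-74 months.

64-74 months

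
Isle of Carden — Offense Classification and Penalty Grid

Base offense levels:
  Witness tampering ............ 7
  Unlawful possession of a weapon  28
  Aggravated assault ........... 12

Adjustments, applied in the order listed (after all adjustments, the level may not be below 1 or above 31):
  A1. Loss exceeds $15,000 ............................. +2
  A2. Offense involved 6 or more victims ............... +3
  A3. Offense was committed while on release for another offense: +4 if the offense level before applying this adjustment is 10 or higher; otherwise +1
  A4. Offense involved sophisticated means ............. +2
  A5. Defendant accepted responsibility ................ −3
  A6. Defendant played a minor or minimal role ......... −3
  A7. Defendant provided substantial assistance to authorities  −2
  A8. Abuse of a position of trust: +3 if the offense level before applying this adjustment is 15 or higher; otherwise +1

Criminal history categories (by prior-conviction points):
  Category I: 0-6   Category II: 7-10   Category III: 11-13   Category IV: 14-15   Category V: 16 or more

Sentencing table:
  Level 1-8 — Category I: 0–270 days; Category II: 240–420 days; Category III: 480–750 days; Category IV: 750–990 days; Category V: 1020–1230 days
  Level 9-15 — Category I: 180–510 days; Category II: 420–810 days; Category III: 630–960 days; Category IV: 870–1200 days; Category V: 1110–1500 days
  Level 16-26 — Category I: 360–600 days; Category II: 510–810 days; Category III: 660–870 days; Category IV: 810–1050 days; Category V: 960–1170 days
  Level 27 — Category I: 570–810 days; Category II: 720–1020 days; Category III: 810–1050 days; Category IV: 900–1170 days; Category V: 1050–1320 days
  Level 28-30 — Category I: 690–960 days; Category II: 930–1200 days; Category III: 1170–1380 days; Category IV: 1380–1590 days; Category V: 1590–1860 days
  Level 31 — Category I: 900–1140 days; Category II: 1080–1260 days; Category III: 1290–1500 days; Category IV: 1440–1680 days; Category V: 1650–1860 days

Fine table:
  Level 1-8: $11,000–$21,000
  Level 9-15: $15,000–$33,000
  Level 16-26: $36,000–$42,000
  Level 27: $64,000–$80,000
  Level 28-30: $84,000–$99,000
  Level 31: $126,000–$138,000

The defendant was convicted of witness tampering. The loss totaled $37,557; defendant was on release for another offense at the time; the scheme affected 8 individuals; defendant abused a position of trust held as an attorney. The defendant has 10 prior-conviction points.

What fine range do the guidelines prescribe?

Base offense level for witness tampering: 7.
A1 applies: 7 + 2 = 9.
A2 applies: 9 + 3 = 12.
A3 applies (level before this adjustment is 12 ≥ 10, so +4): 12 + 4 = 16.
A4 does not apply.
A5 does not apply.
A7 does not apply.
A8 applies (level before this adjustment is 16 ≥ 15, so +3): 16 + 3 = 19.
Final offense level: 19.
Level 19 falls in the 16-26 band.
Fine table: Level 16-26 → $36,000–$42,000.

$36,000–$42,000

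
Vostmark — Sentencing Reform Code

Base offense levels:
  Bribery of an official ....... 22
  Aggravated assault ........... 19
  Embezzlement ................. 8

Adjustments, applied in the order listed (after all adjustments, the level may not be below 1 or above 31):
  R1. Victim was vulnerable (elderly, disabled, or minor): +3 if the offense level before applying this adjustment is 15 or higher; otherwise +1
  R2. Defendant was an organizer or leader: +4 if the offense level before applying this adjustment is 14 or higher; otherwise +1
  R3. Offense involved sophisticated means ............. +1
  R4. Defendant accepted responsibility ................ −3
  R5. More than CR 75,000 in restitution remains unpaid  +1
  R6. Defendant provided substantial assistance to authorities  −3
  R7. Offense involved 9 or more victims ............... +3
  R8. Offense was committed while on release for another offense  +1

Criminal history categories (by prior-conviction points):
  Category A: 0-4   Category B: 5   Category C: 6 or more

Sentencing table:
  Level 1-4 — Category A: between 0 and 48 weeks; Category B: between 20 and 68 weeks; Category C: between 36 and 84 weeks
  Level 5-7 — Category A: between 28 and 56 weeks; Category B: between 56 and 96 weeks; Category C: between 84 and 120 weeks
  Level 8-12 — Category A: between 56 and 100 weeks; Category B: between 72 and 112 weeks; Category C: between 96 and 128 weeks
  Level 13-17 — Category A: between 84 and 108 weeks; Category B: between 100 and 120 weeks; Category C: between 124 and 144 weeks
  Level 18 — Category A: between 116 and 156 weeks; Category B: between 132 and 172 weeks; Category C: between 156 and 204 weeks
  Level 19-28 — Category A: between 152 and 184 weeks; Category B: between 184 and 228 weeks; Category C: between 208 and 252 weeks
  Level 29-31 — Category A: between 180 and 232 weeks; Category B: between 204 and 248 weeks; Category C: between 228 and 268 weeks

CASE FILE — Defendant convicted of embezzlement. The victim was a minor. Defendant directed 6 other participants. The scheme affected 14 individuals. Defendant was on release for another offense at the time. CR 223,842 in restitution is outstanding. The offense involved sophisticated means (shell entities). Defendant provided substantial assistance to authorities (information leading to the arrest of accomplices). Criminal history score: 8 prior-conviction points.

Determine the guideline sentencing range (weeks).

124-144 weeks

Base offense level for embezzlement: 8.
R1 applies (level before this adjustment is 8 < 15, so +1): 8 + 1 = 9.
R2 applies (level before this adjustment is 9 < 14, so +1): 9 + 1 = 10.
R3 applies: 10 + 1 = 11.
R5 applies: 11 + 1 = 12.
R6 applies: 12 − 3 = 9.
R7 applies: 9 + 3 = 12.
R8 applies: 12 + 1 = 13.
Final offense level: 13.
Criminal history: 8 prior points → Category C (6+).
Level 13 falls in the 13-17 band.
Grid: Level 13-17 × Category C = 124-144 weeks.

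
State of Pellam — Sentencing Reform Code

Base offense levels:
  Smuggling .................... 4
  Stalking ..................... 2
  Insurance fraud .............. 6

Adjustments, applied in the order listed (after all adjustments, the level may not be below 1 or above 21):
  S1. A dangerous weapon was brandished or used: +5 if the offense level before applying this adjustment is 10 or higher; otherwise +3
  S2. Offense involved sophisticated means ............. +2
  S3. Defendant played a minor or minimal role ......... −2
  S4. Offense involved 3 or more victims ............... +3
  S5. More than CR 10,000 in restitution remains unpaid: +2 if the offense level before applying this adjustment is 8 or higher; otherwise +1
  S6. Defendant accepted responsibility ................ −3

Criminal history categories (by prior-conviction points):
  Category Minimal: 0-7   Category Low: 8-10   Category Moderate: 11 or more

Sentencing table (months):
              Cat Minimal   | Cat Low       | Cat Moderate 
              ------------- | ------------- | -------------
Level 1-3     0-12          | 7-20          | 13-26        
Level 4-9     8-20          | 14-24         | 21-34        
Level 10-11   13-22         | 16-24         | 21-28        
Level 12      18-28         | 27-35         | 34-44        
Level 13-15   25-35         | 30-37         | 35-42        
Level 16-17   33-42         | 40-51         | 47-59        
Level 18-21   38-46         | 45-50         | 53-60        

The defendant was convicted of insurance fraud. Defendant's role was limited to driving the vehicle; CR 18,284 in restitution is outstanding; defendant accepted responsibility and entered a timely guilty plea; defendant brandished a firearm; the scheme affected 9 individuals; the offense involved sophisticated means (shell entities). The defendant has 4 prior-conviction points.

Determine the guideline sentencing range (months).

13-22 months

Base offense level for insurance fraud: 6.
S1 applies (level before this adjustment is 6 < 10, so +3): 6 + 3 = 9.
S2 applies: 9 + 2 = 11.
S3 applies: 11 − 2 = 9.
S4 applies: 9 + 3 = 12.
S5 applies (level before this adjustment is 12 ≥ 8, so +2): 12 + 2 = 14.
S6 applies: 14 − 3 = 11.
Final offense level: 11.
Criminal history: 4 prior points → Category Minimal (0-7).
Level 11 falls in the 10-11 band.
Grid: Level 10-11 × Category Minimal = 13-22 months.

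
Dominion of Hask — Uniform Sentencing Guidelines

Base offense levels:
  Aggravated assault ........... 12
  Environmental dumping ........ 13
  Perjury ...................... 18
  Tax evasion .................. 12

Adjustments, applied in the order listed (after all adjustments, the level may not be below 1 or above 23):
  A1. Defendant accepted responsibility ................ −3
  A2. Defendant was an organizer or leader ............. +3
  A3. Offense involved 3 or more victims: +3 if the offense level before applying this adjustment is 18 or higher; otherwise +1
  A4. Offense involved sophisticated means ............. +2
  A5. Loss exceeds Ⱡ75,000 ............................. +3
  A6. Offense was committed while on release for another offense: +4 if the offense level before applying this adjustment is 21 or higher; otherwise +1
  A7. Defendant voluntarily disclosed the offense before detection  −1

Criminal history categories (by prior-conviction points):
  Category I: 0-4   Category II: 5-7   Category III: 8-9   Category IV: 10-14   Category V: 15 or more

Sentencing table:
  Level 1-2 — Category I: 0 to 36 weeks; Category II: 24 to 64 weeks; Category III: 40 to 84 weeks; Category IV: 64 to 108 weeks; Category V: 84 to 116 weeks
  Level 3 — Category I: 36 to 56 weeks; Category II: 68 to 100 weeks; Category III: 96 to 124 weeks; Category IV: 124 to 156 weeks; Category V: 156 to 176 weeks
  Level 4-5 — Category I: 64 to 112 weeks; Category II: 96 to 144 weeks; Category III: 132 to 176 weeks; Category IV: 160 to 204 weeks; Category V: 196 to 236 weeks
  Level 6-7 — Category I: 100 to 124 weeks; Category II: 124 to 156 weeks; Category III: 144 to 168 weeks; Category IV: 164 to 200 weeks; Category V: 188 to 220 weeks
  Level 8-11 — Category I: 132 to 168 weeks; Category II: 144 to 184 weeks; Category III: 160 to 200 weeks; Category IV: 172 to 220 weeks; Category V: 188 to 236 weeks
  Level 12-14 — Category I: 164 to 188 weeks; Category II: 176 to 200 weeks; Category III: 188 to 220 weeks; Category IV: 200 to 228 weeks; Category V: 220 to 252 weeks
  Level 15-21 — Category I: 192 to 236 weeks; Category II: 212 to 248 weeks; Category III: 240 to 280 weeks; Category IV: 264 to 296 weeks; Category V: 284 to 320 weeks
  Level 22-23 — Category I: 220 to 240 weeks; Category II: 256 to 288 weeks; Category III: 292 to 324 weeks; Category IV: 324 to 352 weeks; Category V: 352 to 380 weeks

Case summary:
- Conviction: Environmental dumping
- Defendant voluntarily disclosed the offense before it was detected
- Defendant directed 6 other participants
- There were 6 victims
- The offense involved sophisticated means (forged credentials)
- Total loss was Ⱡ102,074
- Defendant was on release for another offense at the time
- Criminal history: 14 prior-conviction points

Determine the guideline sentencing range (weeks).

324-352 weeks

Base offense level for environmental dumping: 13.
A2 applies: 13 + 3 = 16.
A3 applies (level before this adjustment is 16 < 18, so +1): 16 + 1 = 17.
A4 applies: 17 + 2 = 19.
A5 applies: 19 + 3 = 22.
A6 applies (level before this adjustment is 22 ≥ 21, so +4): 22 + 4 = 26.
A7 applies: 26 − 1 = 25.
Level 25 exceeds the maximum of 23; capped at 23.
Final offense level: 23.
Criminal history: 14 prior points → Category IV (10-14).
Level 23 falls in the 22-23 band.
Grid: Level 22-23 × Category IV = 324-352 weeks.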